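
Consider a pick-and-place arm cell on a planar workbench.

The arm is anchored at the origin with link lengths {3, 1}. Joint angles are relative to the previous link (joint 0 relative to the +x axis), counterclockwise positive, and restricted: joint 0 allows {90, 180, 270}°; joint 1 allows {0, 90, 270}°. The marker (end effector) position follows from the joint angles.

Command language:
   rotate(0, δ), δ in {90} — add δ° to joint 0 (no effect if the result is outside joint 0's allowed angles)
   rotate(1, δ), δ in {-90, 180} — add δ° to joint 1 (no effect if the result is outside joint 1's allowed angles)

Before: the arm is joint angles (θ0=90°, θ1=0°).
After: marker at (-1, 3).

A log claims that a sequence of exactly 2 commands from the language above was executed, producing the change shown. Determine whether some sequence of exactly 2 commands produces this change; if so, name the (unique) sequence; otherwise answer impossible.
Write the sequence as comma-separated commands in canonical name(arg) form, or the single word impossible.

key: order matters: swapping rotate(1, -90) and rotate(1, 180) lands elsewhere
from: joint angles (θ0=90°, θ1=0°)
step 1 (rotate(1, -90)): joint angles (θ0=90°, θ1=270°)
step 2 (rotate(1, 180)): joint angles (θ0=90°, θ1=90°)
no rival 2-sequence matches.

rotate(1, -90), rotate(1, 180)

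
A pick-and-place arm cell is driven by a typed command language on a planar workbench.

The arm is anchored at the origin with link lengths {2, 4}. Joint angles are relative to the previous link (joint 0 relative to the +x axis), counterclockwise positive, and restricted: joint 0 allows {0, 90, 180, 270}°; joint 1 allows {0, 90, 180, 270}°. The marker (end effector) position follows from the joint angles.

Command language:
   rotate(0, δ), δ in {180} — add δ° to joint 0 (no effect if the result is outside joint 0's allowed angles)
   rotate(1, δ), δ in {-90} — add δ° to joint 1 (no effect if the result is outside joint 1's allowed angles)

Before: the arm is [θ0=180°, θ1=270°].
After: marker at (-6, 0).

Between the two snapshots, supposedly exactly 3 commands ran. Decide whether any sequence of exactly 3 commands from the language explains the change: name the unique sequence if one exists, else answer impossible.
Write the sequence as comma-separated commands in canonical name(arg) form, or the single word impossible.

initial: [θ0=180°, θ1=270°]
1. rotate(1, -90) → [θ0=180°, θ1=180°]
2. rotate(1, -90) → [θ0=180°, θ1=90°]
3. rotate(1, -90) → [θ0=180°, θ1=0°]
no other 3-command option fits: unique.

rotate(1, -90), rotate(1, -90), rotate(1, -90)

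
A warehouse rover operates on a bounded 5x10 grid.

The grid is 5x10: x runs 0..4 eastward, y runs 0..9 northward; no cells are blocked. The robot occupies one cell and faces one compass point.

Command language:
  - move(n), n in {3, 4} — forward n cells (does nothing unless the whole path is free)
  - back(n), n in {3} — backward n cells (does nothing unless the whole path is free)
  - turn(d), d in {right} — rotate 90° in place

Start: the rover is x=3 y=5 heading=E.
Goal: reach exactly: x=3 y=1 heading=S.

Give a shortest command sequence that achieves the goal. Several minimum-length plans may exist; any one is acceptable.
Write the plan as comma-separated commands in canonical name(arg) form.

initial: x=3 y=5 heading=E
1. turn(right) → x=3 y=5 heading=S
2. move(4) → x=3 y=1 heading=S
nothing shorter than 2 reaches the goal.

turn(right), move(4)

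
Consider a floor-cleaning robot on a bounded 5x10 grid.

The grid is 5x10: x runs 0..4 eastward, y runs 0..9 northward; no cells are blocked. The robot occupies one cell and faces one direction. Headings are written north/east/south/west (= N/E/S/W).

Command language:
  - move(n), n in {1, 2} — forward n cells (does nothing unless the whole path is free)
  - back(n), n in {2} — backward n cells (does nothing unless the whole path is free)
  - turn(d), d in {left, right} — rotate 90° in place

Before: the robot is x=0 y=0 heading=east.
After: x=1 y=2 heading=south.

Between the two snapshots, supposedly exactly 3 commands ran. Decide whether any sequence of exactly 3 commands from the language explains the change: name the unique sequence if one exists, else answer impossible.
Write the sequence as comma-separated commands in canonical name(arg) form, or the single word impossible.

move(1), turn(right), back(2)

key: order matters: swapping move(1) and back(2) lands elsewhere
begin: x=0 y=0 heading=east
t=1 move(1) ⇒ x=1 y=0 heading=east
t=2 turn(right) ⇒ x=1 y=0 heading=south
t=3 back(2) ⇒ x=1 y=2 heading=south
all 125 alternatives checked — unique.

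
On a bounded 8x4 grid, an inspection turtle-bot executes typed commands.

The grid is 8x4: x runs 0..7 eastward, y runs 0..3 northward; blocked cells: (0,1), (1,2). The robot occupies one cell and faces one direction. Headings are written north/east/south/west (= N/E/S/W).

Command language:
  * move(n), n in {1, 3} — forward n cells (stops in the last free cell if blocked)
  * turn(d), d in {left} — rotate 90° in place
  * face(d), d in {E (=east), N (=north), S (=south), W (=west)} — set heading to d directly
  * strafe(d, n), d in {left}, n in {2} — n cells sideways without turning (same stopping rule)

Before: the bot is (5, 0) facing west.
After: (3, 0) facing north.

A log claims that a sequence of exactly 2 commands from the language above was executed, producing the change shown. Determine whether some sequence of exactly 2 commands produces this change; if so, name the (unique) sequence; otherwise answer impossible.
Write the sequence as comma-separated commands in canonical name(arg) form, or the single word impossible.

key: position moved to (3,0) AND the heading swung to N — translation plus rotation needed
start: (5, 0) facing west
[1] after face(N): (5, 0) facing north
[2] after strafe(left, 2): (3, 0) facing north
no other 2-command option fits: unique.

face(N), strafe(left, 2)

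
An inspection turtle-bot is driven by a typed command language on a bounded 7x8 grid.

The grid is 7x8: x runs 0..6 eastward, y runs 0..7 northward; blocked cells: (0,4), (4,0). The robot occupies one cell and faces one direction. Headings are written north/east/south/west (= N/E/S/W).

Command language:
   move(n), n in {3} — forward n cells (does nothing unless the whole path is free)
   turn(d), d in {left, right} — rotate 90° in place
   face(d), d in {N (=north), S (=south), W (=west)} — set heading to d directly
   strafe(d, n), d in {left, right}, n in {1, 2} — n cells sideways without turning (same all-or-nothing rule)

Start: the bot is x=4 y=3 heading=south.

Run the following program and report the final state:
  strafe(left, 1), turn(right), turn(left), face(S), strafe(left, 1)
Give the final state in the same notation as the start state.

x=6 y=3 heading=south

initial: x=4 y=3 heading=south
1. strafe(left, 1) → x=5 y=3 heading=south
2. turn(right) → x=5 y=3 heading=west
3. turn(left) → x=5 y=3 heading=south
4. face(S) → x=5 y=3 heading=south
5. strafe(left, 1) → x=6 y=3 heading=south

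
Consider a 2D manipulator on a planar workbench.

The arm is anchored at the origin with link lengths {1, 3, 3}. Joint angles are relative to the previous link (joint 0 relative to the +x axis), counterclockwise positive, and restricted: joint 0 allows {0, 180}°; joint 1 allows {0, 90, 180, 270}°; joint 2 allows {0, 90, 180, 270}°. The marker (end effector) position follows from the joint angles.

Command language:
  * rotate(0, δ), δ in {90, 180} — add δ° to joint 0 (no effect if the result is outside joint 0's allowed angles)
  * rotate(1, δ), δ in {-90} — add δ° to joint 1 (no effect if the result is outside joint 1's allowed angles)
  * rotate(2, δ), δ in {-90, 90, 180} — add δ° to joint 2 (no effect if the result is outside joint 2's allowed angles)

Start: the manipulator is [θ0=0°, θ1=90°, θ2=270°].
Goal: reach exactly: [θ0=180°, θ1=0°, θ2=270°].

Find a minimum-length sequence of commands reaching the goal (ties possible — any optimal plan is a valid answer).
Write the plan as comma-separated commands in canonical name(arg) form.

begin: [θ0=0°, θ1=90°, θ2=270°]
step 1 (rotate(0, 180)): [θ0=180°, θ1=90°, θ2=270°]
step 2 (rotate(1, -90)): [θ0=180°, θ1=0°, θ2=270°]
nothing shorter than 2 reaches the goal.

rotate(0, 180), rotate(1, -90)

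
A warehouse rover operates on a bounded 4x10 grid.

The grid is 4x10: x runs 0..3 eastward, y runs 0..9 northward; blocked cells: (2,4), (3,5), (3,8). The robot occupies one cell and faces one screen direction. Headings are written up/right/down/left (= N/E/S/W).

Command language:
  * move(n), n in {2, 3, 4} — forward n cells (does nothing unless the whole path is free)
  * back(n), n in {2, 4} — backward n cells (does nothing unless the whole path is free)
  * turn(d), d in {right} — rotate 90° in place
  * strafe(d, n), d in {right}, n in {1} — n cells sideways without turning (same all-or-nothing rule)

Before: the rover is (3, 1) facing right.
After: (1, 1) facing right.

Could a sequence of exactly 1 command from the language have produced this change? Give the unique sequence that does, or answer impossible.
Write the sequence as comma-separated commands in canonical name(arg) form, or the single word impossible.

key: still facing E — the one step turns nothing
begin: (3, 1) facing right
1. back(2) → (1, 1) facing right
uniquely the one of 7 1-step routes that fits.

back(2)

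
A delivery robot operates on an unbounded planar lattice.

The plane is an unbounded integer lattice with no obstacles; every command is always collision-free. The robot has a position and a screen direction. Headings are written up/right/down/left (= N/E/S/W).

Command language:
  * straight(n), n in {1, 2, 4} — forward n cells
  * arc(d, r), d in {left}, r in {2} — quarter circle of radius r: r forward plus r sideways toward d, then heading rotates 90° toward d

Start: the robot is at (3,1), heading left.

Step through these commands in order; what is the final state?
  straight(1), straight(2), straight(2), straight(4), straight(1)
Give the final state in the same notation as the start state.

t0: at (3,1), heading left
1. straight(1) → at (2,1), heading left
2. straight(2) → at (0,1), heading left
3. straight(2) → at (-2,1), heading left
4. straight(4) → at (-6,1), heading left
5. straight(1) → at (-7,1), heading left

at (-7,1), heading left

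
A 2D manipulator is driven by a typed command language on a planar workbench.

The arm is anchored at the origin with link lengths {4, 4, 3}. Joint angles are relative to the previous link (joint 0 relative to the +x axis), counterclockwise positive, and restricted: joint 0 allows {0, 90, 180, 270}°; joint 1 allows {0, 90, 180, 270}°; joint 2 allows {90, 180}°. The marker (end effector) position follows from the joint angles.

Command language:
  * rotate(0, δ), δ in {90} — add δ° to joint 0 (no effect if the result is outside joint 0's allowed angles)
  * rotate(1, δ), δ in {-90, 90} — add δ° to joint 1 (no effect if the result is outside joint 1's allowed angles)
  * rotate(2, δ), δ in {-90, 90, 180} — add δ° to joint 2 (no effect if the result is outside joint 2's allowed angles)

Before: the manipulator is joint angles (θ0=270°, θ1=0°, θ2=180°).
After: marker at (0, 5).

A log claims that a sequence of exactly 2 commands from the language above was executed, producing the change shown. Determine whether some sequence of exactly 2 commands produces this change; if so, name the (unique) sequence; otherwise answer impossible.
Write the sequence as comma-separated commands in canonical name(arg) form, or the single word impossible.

rotate(0, 90), rotate(0, 90)

from: joint angles (θ0=270°, θ1=0°, θ2=180°)
t=1 rotate(0, 90) ⇒ joint angles (θ0=0°, θ1=0°, θ2=180°)
t=2 rotate(0, 90) ⇒ joint angles (θ0=90°, θ1=0°, θ2=180°)
no other 2-command option fits: unique.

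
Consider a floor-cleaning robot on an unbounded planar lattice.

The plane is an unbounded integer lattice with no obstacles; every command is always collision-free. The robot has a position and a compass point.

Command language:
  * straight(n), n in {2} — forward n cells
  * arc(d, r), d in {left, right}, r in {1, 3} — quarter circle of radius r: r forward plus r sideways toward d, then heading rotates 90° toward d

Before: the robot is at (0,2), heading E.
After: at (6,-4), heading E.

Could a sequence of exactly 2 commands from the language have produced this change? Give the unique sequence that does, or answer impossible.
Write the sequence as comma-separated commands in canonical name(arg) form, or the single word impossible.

key: running arc(left, 3) before arc(right, 3) would end elsewhere — order is forced
initial: at (0,2), heading E
[1] after arc(right, 3): at (3,-1), heading S
[2] after arc(left, 3): at (6,-4), heading E
all 25 alternatives checked — unique.

arc(right, 3), arc(left, 3)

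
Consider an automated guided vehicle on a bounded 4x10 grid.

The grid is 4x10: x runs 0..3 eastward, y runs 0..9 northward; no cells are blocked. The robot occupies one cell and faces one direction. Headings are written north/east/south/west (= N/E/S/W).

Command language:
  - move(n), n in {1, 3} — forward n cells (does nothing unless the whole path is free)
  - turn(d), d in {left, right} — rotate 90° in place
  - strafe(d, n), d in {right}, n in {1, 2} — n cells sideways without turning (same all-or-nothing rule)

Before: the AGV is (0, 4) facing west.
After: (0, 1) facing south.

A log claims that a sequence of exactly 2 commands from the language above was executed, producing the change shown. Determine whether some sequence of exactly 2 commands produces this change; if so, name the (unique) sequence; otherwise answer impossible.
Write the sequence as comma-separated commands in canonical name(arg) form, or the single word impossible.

key: order matters: swapping turn(left) and move(3) lands elsewhere
from: (0, 4) facing west
t=1 turn(left) ⇒ (0, 4) facing south
t=2 move(3) ⇒ (0, 1) facing south
all 36 alternatives checked — unique.

turn(left), move(3)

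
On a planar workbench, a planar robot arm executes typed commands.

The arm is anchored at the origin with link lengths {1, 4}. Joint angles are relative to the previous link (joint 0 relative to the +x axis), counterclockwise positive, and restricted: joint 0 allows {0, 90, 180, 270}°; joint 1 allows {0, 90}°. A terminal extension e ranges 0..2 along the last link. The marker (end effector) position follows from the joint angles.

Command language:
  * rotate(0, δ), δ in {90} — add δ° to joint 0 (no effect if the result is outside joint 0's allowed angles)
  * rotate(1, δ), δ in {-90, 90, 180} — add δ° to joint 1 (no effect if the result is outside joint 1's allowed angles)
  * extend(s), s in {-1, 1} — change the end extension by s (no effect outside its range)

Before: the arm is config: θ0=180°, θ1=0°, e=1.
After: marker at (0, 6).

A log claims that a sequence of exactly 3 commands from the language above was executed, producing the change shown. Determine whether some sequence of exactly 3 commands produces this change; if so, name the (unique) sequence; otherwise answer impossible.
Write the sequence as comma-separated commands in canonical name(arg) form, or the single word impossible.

initial: config: θ0=180°, θ1=0°, e=1
t=1 rotate(0, 90) ⇒ config: θ0=270°, θ1=0°, e=1
t=2 rotate(0, 90) ⇒ config: θ0=0°, θ1=0°, e=1
t=3 rotate(0, 90) ⇒ config: θ0=90°, θ1=0°, e=1
no rival 3-sequence matches.

rotate(0, 90), rotate(0, 90), rotate(0, 90)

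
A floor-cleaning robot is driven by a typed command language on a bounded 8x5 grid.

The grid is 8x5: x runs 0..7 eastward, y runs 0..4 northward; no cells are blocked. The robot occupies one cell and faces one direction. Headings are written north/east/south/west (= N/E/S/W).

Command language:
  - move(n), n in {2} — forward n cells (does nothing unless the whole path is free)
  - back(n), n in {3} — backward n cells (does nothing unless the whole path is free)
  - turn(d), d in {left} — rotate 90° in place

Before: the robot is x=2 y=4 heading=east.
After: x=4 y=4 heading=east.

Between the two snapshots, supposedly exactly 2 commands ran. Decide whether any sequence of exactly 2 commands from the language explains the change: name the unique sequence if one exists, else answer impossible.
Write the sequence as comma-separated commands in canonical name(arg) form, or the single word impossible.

back(3), move(2)

key: order matters: swapping back(3) and move(2) lands elsewhere
t0: x=2 y=4 heading=east
1. back(3) → x=2 y=4 heading=east
2. move(2) → x=4 y=4 heading=east
no other 2-command option fits: unique.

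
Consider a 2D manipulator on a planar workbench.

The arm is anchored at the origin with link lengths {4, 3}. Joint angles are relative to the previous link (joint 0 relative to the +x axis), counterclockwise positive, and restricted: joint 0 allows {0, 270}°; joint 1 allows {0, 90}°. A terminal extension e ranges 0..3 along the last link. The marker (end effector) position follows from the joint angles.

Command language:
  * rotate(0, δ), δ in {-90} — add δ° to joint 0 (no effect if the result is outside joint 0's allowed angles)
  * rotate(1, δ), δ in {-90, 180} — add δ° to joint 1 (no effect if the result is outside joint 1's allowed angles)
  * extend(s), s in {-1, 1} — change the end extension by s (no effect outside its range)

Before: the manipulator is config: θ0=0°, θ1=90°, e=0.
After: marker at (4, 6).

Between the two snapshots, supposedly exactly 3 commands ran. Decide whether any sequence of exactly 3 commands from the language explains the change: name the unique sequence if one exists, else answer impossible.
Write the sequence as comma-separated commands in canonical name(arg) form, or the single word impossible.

extend(1), extend(1), extend(1)

initial: config: θ0=0°, θ1=90°, e=0
t=1 extend(1) ⇒ config: θ0=0°, θ1=90°, e=1
t=2 extend(1) ⇒ config: θ0=0°, θ1=90°, e=2
t=3 extend(1) ⇒ config: θ0=0°, θ1=90°, e=3
no rival 3-sequence matches.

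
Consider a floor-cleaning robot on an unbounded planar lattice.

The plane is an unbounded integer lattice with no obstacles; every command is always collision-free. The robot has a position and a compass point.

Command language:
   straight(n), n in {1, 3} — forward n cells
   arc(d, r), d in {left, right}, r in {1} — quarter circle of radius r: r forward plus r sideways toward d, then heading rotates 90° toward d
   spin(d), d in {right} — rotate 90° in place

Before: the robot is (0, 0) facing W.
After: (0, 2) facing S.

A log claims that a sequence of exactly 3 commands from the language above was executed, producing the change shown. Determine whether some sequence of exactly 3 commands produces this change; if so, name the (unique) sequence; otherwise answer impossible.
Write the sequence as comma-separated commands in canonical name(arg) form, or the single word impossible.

key: position moved to (0,2) AND the heading swung to S — translation plus rotation needed
t0: (0, 0) facing W
1. arc(right, 1) → (-1, 1) facing N
2. arc(right, 1) → (0, 2) facing E
3. spin(right) → (0, 2) facing S
no other 3-command option fits: unique.

arc(right, 1), arc(right, 1), spin(right)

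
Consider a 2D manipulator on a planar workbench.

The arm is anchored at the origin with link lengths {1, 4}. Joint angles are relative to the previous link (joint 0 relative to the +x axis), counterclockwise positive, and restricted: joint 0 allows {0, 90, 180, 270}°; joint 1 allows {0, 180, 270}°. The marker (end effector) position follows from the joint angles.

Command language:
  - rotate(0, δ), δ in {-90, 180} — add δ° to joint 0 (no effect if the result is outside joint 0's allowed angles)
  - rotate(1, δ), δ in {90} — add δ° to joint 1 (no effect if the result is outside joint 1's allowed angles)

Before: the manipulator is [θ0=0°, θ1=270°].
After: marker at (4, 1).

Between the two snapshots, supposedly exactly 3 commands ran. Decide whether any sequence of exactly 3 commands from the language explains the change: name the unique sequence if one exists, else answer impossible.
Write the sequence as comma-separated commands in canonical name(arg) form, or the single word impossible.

rotate(0, -90), rotate(0, -90), rotate(0, -90)

start: [θ0=0°, θ1=270°]
[1] after rotate(0, -90): [θ0=270°, θ1=270°]
[2] after rotate(0, -90): [θ0=180°, θ1=270°]
[3] after rotate(0, -90): [θ0=90°, θ1=270°]
no other 3-command option fits: unique.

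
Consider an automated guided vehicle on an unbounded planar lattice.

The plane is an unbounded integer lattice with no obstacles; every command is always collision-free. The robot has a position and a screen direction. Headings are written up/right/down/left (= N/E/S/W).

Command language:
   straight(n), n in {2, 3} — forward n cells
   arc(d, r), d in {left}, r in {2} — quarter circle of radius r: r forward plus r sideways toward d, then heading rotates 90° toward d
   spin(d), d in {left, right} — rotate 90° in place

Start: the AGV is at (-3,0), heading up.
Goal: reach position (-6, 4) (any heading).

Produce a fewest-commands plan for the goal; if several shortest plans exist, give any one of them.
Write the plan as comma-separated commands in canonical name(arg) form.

from: at (-3,0), heading up
[1] after straight(2): at (-3,2), heading up
[2] after straight(2): at (-3,4), heading up
[3] after spin(left): at (-3,4), heading left
[4] after straight(3): at (-6,4), heading left
shorter routes all fall short; 4 is best.

straight(2), straight(2), spin(left), straight(3)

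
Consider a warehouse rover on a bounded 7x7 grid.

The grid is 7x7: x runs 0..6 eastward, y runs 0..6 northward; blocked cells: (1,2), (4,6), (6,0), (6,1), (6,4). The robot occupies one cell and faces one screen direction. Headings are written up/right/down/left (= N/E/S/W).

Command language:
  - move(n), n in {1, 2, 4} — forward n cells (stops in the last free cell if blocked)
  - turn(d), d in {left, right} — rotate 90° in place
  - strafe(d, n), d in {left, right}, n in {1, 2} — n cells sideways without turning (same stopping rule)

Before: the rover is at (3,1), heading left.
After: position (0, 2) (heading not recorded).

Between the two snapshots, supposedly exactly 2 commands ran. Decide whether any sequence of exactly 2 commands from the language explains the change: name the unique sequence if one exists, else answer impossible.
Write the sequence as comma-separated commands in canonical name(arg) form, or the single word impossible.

move(4), strafe(right, 1)

key: move(4) runs into the grid edge before its full distance
start: at (3,1), heading left
t=1 move(4) ⇒ at (0,1), heading left
t=2 strafe(right, 1) ⇒ at (0,2), heading left
no rival 2-sequence matches.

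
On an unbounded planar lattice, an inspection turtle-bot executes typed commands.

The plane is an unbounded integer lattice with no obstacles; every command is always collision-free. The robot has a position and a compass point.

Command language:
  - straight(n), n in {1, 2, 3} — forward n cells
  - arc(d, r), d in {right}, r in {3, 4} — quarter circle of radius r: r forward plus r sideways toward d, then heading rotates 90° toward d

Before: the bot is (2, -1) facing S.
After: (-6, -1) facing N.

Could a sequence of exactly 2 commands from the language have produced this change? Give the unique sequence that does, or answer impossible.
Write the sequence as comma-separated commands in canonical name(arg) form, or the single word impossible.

key: cell and facing (now N) both changed — the 2 commands mix motion and turning
start: (2, -1) facing S
[1] after arc(right, 4): (-2, -5) facing W
[2] after arc(right, 4): (-6, -1) facing N
uniquely the one of 25 2-step routes that fits.

arc(right, 4), arc(right, 4)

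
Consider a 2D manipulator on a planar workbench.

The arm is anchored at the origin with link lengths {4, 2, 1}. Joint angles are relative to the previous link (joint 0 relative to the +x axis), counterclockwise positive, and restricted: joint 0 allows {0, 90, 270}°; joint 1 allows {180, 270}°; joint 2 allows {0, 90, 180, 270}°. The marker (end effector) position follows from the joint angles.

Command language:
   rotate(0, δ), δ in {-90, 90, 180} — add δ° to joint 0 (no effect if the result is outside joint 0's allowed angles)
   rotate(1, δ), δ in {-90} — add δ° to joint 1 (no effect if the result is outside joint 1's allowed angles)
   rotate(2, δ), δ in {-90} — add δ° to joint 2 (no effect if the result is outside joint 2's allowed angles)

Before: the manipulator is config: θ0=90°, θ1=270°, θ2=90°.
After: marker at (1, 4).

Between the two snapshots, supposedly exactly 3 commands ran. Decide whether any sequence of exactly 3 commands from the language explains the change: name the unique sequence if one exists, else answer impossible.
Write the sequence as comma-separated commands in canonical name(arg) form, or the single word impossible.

initial: config: θ0=90°, θ1=270°, θ2=90°
1. rotate(2, -90) → config: θ0=90°, θ1=270°, θ2=0°
2. rotate(2, -90) → config: θ0=90°, θ1=270°, θ2=270°
3. rotate(2, -90) → config: θ0=90°, θ1=270°, θ2=180°
all 125 alternatives checked — unique.

rotate(2, -90), rotate(2, -90), rotate(2, -90)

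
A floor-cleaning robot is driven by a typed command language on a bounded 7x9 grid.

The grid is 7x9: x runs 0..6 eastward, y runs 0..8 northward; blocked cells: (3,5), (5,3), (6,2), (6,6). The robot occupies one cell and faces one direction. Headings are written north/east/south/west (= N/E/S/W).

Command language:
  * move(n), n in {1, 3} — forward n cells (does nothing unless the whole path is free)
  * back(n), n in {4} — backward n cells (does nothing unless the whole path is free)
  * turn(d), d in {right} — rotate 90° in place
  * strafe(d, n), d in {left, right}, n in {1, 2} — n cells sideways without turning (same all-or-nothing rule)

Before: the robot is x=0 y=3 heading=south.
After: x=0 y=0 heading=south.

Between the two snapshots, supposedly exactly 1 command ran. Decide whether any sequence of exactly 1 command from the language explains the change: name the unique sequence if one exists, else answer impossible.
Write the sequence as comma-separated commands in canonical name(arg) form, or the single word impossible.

key: still facing S — the one step turns nothing
from: x=0 y=3 heading=south
step 1 (move(3)): x=0 y=0 heading=south
no rival 1-sequence matches.

move(3)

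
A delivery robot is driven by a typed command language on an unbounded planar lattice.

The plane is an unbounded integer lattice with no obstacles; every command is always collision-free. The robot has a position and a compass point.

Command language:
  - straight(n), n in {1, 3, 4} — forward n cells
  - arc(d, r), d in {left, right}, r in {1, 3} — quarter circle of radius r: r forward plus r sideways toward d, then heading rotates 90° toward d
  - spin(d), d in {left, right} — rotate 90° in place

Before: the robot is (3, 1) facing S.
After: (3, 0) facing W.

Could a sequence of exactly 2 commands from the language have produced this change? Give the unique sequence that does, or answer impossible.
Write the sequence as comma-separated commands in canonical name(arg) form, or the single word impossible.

key: cell and facing (now W) both changed — the 2 commands mix motion and turning
begin: (3, 1) facing S
step 1 (straight(1)): (3, 0) facing S
step 2 (spin(right)): (3, 0) facing W
no other 2-command option fits: unique.

straight(1), spin(right)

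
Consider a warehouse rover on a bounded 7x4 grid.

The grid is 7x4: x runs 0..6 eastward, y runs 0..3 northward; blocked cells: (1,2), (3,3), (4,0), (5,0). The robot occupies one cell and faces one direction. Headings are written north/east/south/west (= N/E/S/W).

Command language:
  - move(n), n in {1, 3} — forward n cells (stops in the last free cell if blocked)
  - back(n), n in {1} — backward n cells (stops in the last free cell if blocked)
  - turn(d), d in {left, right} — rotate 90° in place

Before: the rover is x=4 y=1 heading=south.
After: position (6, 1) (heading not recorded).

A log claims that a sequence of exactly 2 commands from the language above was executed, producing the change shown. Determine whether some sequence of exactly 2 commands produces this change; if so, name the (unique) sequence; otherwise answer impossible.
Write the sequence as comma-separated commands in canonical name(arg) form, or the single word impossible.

turn(left), move(3)

key: move(3) runs into the grid edge before its full distance
start: x=4 y=1 heading=south
1. turn(left) → x=4 y=1 heading=east
2. move(3) → x=6 y=1 heading=east
no other 2-command option fits: unique.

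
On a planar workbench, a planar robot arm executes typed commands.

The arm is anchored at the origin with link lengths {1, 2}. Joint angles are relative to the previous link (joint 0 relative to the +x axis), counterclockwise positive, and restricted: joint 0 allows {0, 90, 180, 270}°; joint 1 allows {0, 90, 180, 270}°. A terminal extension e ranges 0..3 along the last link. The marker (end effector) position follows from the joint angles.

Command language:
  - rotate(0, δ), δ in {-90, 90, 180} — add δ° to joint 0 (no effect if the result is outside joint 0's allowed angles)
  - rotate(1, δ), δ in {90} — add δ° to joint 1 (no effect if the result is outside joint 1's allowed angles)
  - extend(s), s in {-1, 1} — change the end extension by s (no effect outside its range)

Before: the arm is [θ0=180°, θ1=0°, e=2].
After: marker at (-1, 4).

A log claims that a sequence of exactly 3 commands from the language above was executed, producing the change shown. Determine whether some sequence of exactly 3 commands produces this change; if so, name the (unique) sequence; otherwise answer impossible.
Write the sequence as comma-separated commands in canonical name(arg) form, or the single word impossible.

start: [θ0=180°, θ1=0°, e=2]
1. rotate(1, 90) → [θ0=180°, θ1=90°, e=2]
2. rotate(1, 90) → [θ0=180°, θ1=180°, e=2]
3. rotate(1, 90) → [θ0=180°, θ1=270°, e=2]
uniquely the one of 216 3-step routes that fits.

rotate(1, 90), rotate(1, 90), rotate(1, 90)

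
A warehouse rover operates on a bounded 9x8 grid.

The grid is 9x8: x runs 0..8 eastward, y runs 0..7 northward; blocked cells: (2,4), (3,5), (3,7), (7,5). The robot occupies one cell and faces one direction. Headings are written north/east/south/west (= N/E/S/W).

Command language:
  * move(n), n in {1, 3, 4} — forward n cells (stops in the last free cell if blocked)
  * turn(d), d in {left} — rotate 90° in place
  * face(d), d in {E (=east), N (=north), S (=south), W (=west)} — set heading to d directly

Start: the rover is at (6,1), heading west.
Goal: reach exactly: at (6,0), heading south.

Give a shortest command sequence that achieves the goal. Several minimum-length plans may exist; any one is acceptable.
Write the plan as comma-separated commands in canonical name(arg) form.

face(S), move(3)

from: at (6,1), heading west
1. face(S) → at (6,1), heading south
2. move(3) → at (6,0), heading south
minimal: 2 command(s), checked below 2.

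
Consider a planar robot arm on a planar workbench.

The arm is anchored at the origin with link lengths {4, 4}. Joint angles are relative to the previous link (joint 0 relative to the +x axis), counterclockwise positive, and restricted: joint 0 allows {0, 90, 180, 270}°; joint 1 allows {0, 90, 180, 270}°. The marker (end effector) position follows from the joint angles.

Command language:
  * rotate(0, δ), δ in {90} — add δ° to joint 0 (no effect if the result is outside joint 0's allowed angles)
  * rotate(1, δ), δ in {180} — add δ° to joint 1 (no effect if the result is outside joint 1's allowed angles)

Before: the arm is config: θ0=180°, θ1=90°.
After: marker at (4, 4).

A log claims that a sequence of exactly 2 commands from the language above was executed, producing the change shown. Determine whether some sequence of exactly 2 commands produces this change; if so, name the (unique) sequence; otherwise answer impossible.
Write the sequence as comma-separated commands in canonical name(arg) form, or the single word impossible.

rotate(0, 90), rotate(0, 90)

initial: config: θ0=180°, θ1=90°
t=1 rotate(0, 90) ⇒ config: θ0=270°, θ1=90°
t=2 rotate(0, 90) ⇒ config: θ0=0°, θ1=90°
no rival 2-sequence matches.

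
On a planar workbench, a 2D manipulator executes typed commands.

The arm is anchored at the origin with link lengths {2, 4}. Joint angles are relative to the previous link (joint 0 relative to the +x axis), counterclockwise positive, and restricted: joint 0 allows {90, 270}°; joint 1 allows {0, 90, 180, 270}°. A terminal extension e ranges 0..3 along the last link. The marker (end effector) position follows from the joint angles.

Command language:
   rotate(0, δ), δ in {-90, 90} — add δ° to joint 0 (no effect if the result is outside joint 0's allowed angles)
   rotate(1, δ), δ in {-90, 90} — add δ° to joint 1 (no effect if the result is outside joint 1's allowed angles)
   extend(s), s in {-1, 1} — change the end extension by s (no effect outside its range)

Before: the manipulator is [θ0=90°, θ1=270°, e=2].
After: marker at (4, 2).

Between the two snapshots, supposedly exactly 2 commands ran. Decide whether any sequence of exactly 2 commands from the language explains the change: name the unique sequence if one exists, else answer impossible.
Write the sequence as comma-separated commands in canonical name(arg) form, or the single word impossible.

begin: [θ0=90°, θ1=270°, e=2]
t=1 extend(-1) ⇒ [θ0=90°, θ1=270°, e=1]
t=2 extend(-1) ⇒ [θ0=90°, θ1=270°, e=0]
all 36 alternatives checked — unique.

extend(-1), extend(-1)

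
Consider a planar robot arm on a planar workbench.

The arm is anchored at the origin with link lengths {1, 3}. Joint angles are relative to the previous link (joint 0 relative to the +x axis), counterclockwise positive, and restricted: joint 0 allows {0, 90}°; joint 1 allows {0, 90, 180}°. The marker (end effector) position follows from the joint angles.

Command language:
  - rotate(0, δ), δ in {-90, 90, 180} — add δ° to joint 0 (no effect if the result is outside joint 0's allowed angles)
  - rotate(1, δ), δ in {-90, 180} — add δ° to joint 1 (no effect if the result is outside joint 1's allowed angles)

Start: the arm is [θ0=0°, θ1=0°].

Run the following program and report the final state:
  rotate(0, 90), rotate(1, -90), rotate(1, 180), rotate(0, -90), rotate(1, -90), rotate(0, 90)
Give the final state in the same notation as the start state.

[θ0=90°, θ1=90°]

initial: [θ0=0°, θ1=0°]
step 1 (rotate(0, 90)): [θ0=90°, θ1=0°]
step 2 (rotate(1, -90)): [θ0=90°, θ1=0°]
step 3 (rotate(1, 180)): [θ0=90°, θ1=180°]
step 4 (rotate(0, -90)): [θ0=0°, θ1=180°]
step 5 (rotate(1, -90)): [θ0=0°, θ1=90°]
step 6 (rotate(0, 90)): [θ0=90°, θ1=90°]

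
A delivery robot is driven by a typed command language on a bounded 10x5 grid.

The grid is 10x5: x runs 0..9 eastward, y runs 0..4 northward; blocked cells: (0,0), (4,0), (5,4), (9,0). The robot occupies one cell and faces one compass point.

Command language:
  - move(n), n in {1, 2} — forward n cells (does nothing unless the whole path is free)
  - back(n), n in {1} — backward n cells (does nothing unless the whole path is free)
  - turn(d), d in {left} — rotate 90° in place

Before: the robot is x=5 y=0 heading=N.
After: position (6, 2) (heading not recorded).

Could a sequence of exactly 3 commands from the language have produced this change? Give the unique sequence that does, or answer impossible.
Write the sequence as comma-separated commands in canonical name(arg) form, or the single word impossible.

key: running back(1) before move(2) would end elsewhere — order is forced
begin: x=5 y=0 heading=N
1. move(2) → x=5 y=2 heading=N
2. turn(left) → x=5 y=2 heading=W
3. back(1) → x=6 y=2 heading=W
no rival 3-sequence matches.

move(2), turn(left), back(1)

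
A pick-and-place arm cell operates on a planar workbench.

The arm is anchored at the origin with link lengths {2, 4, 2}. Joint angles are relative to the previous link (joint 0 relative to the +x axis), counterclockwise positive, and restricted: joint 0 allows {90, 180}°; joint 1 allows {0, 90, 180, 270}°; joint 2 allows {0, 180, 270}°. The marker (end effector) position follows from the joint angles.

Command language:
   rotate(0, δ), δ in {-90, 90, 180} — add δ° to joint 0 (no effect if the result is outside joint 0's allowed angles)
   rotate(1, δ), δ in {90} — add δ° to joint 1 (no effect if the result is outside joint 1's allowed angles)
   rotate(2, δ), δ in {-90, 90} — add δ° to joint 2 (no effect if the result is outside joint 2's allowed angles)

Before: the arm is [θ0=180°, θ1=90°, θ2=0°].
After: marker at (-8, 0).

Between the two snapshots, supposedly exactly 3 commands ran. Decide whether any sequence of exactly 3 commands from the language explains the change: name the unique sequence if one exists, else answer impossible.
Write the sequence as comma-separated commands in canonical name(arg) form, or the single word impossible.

rotate(1, 90), rotate(1, 90), rotate(1, 90)

start: [θ0=180°, θ1=90°, θ2=0°]
step 1 (rotate(1, 90)): [θ0=180°, θ1=180°, θ2=0°]
step 2 (rotate(1, 90)): [θ0=180°, θ1=270°, θ2=0°]
step 3 (rotate(1, 90)): [θ0=180°, θ1=0°, θ2=0°]
all 216 alternatives checked — unique.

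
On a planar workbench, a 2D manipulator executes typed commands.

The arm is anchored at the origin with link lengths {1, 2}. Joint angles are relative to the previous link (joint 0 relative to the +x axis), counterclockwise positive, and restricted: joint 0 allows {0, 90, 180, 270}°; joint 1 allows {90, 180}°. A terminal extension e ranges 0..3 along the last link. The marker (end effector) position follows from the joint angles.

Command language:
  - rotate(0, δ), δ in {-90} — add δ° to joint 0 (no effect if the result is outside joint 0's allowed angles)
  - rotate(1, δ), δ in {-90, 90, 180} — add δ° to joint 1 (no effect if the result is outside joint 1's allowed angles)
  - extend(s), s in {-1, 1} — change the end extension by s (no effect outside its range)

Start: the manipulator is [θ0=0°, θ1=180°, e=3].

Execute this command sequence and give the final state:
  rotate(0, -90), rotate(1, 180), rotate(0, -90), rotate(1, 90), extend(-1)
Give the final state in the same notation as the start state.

initial: [θ0=0°, θ1=180°, e=3]
step 1 (rotate(0, -90)): [θ0=270°, θ1=180°, e=3]
step 2 (rotate(1, 180)): [θ0=270°, θ1=180°, e=3]
step 3 (rotate(0, -90)): [θ0=180°, θ1=180°, e=3]
step 4 (rotate(1, 90)): [θ0=180°, θ1=180°, e=3]
step 5 (extend(-1)): [θ0=180°, θ1=180°, e=2]

[θ0=180°, θ1=180°, e=2]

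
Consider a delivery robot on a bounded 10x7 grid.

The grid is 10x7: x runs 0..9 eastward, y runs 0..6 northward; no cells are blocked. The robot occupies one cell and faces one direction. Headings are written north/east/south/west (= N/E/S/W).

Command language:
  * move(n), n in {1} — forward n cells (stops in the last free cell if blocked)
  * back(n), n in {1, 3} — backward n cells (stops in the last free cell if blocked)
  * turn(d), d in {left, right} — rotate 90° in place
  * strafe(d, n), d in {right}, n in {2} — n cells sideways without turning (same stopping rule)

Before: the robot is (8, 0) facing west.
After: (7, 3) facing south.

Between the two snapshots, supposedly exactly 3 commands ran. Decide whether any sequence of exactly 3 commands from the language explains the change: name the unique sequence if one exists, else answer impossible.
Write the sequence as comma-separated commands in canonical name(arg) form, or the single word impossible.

move(1), turn(left), back(3)

key: cell and facing (now S) both changed — the 3 commands mix motion and turning
from: (8, 0) facing west
t=1 move(1) ⇒ (7, 0) facing west
t=2 turn(left) ⇒ (7, 0) facing south
t=3 back(3) ⇒ (7, 3) facing south
no other 3-command option fits: unique.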